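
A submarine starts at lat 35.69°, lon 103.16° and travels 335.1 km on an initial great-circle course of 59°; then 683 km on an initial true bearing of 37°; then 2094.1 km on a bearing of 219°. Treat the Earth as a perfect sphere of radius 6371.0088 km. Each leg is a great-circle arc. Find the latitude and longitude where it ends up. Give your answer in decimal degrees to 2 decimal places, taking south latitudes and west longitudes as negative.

latitude 26.55°, longitude 98.25°

Apply the spherical direct solution leg by leg, carrying full precision between legs.
Leg 1: from (35.69°, 103.16°), δ = 335.1/6371.0088 = 0.052598 rad, θ = 59° → φ = 37.20°, λ = 106.40°.
Leg 2: from (37.20°, 106.40°), δ = 683/6371.0088 = 0.107204 rad, θ = 37° → φ = 42.00°, λ = 111.37°.
Leg 3: from (42.00°, 111.37°), δ = 2094.1/6371.0088 = 0.328692 rad, θ = 219° → φ = 26.55°, λ = 98.25°.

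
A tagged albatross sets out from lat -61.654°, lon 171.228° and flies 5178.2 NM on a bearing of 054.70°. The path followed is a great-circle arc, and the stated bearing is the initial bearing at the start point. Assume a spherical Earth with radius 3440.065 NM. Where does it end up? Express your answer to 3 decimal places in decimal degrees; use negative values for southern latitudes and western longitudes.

Angular distance δ = d/R = 5178.2 / 3440.065 = 1.505262 rad.
With φ₁ = -61.654° = -1.076065 rad and θ = 54.7° = 0.954695 rad:
Applying the spherical law of cosines for sides, sin φ₂ = sin φ₁ cos δ + cos φ₁ sin δ cos θ = 0.216140, so φ₂ = 12.482°.
Then Δλ = atan2(0.386666, 0.255711) = 0.986503 rad, from sin θ sin δ cos φ₁ over cos δ − sin φ₁ sin φ₂.
λ₂ = 171.228° + 56.522° = 227.750°, normalized to (−180°, 180°] → -132.250°.

latitude 12.482°, longitude -132.250°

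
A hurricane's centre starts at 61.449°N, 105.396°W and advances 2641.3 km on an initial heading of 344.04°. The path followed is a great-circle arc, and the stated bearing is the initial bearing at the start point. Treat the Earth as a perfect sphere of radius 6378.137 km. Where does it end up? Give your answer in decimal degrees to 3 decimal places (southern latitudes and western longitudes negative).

Angular distance δ = d/R = 2641.3 / 6378.137 = 0.414118 rad.
With φ₁ = 61.449° = 1.072487 rad and θ = 344.04° = 6.004631 rad:
sin φ₂ = sin φ₁ cos δ + cos φ₁ sin δ cos θ = (0.878392)(0.915472) + (0.477941)(0.402382)(0.961454) = 0.989045
φ₂ = asin(0.989045) = 1.422641 rad = 81.511°.
For the longitude increment, Δλ = atan2( sin θ sin δ cos φ₁, cos δ − sin φ₁ sin φ₂ ) = atan2(-0.052880, 0.046702) = -48.550°.
λ₂ = λ₁ + Δλ = -153.946°.

latitude 81.511°, longitude -153.946°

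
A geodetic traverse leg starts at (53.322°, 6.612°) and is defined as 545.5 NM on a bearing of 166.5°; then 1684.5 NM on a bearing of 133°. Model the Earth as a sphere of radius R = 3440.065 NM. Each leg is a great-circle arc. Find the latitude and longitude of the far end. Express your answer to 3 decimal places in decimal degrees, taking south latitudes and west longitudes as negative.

latitude 22.889°, longitude 31.496°

Apply the spherical direct solution leg by leg, carrying full precision between legs.
Leg 1: from (53.322°, 6.612°), δ = 545.5/3440.065 = 0.158573 rad, θ = 166.5° → φ = 44.445°, λ = 9.572°.
Leg 2: from (44.445°, 9.572°), δ = 1684.5/3440.065 = 0.489671 rad, θ = 133° → φ = 22.889°, λ = 31.496°.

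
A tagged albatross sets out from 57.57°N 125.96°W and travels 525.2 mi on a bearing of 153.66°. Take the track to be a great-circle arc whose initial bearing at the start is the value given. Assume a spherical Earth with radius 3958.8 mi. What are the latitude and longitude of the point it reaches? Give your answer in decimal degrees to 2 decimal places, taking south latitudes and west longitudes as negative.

latitude 50.63°, longitude -120.65°

Angular distance δ = d/R = 525.2 / 3958.8 = 0.132666 rad.
With φ₁ = 57.57° = 1.004786 rad and θ = 153.66° = 2.681873 rad:
Applying the spherical law of cosines for sides, sin φ₂ = sin φ₁ cos δ + cos φ₁ sin δ cos θ = 0.773059, so φ₂ = 50.63°.
Then Δλ = atan2(0.031474, 0.338715) = 0.092657 rad, from sin θ sin δ cos φ₁ over cos δ − sin φ₁ sin φ₂.
λ₂ = -125.96° + 5.31° = -120.65°.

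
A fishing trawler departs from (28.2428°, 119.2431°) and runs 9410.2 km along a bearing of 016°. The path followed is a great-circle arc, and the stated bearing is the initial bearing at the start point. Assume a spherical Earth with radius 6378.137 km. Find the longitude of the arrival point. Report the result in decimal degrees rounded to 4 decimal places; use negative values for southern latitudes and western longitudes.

longitude -97.3997°

Angular distance δ = d/R = 9410.2 / 6378.137 = 1.475384 rad.
With φ₁ = 28.2428° = 0.492930 rad and θ = 16° = 0.279253 rad:
sin φ₂ = sin φ₁ cos δ + cos φ₁ sin δ cos θ = (0.473209)(0.095268) + (0.880950)(0.995452)(0.961262) = 0.888054
φ₂ = asin(0.888054) = 1.093094 rad = 62.6297°.
Δλ = atan2( sin θ sin δ cos φ₁ , cos δ − sin φ₁ sin φ₂ ) = atan2(0.241718, -0.324967) = 2.502056 rad = 143.3572°.
λ₂ = 119.2431° + 143.3572° = 262.6003°, normalized to (−180°, 180°] → -97.3997°.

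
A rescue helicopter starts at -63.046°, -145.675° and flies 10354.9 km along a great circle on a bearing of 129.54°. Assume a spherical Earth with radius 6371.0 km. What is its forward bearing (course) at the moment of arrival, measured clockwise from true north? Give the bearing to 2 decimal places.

Central angle δ = d/R = 1.625318 rad.
Start latitude φ₁ = -1.100360 rad; initial bearing θ = 2.260900 rad.
sin φ₂ = sin φ₁ cos δ + cos φ₁ sin δ cos θ = (-0.891371)(-0.054495) + (0.453275)(0.998514)(-0.636617) = -0.239559
φ₂ = asin(-0.239559) = -0.241911 rad = -13.861°.
For the longitude increment, Δλ = atan2( sin θ sin δ cos φ₁, cos δ − sin φ₁ sin φ₂ ) = atan2(0.349037, -0.268030) = 127.521°.
Hence λ₂ = -145.675° + 127.521° = -18.154°.
The forward bearing on arrival equals the back-azimuth from the destination plus 180°.
Back-azimuth from P₂ (-13.86°, -18.15°) to P₁ (-63.05°, -145.68°), with Δλ' = λ₁ − λ₂ = -127.52°: atan2( sin Δλ' cos φ₁ , cos φ₂ sin φ₁ − sin φ₂ cos φ₁ cos Δλ' ) = 201.10°.
Final bearing = (201.10° + 180°) mod 360° = 21.10°.

final bearing 21.10°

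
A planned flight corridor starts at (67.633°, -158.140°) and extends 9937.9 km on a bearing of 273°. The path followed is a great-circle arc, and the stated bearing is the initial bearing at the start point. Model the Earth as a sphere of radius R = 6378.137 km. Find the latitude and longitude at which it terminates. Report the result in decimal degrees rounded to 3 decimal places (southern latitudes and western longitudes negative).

latitude 1.813°, longitude 109.362°

Angular distance δ = d/R = 9937.9 / 6378.137 = 1.558120 rad.
Start latitude φ₁ = 1.180419 rad; initial bearing θ = 4.764749 rad.
Destination latitude: φ₂ = arcsin( sin φ₁ cos δ + cos φ₁ sin δ cos θ ) = arcsin(0.031637) = 1.813°.
Then Δλ = atan2(-0.379986, -0.016580) = -1.614403 rad, from sin θ sin δ cos φ₁ over cos δ − sin φ₁ sin φ₂.
λ₂ = -158.140° + -92.498° = -250.638°, normalized to (−180°, 180°] → 109.362°.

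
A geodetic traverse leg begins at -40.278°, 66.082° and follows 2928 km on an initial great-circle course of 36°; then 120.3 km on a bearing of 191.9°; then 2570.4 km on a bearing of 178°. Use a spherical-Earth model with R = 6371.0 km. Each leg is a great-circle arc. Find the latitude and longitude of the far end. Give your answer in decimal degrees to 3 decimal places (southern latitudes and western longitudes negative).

latitude -41.954°, longitude 82.794°

Apply the spherical direct solution leg by leg, carrying full precision between legs.
Leg 1: from (-40.278°, 66.082°), δ = 2928/6371 = 0.459582 rad, θ = 36° → φ = -17.796°, λ = 81.974°.
Leg 2: from (-17.796°, 81.974°), δ = 120.3/6371 = 0.018882 rad, θ = 191.9° → φ = -18.855°, λ = 81.739°.
Leg 3: from (-18.855°, 81.739°), δ = 2570.4/6371 = 0.403453 rad, θ = 178° → φ = -41.954°, λ = 82.794°.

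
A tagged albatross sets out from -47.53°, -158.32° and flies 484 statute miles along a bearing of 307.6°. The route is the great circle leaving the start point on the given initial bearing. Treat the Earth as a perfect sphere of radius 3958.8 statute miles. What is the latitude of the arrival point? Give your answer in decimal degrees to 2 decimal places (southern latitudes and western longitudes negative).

latitude -42.99°

Central angle δ = d/R = 0.122259 rad.
With φ₁ = -47.53° = -0.829555 rad and θ = 307.6° = 5.368633 rad:
sin φ₂ = sin φ₁ cos δ + cos φ₁ sin δ cos θ = (-0.737631)(0.992536) + (0.675204)(0.121955)(0.610145) = -0.681883
φ₂ = asin(-0.681883) = -0.750334 rad = -42.99°.
For the longitude increment, Δλ = atan2( sin θ sin δ cos φ₁, cos δ − sin φ₁ sin φ₂ ) = atan2(-0.065241, 0.489558) = -7.59°.
λ₂ = -158.32° + -7.59° = -165.91°.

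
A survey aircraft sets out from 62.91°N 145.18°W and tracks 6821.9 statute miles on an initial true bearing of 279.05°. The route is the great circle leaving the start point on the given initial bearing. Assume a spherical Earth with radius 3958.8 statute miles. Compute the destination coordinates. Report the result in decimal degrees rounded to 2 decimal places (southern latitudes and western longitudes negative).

Central angle δ = d/R = 1.723224 rad.
With φ₁ = 62.91° = 1.097987 rad and θ = 279.05° = 4.870341 rad:
Applying the spherical law of cosines for sides, sin φ₂ = sin φ₁ cos δ + cos φ₁ sin δ cos θ = -0.064380, so φ₂ = -3.69°.
Δλ = atan2( sin θ sin δ cos φ₁ , cos δ − sin φ₁ sin φ₂ ) = atan2(-0.444506, -0.094521) = -1.780319 rad = -102.00°.
λ₂ = -145.18° + -102.00° = -247.18°, normalized to (−180°, 180°] → 112.82°.

latitude -3.69°, longitude 112.82°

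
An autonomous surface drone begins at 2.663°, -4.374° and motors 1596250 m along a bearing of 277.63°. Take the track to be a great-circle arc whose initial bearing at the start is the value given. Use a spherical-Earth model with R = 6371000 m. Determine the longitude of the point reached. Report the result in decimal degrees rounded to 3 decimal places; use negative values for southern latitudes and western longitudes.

Angular distance δ = d/R = 1596250 / 6371000 = 0.250549 rad.
With φ₁ = 2.663° = 0.046478 rad and θ = 277.63° = 4.845558 rad:
Applying the spherical law of cosines for sides, sin φ₂ = sin φ₁ cos δ + cos φ₁ sin δ cos θ = 0.077895, so φ₂ = 4.468°.
Δλ = atan2( sin θ sin δ cos φ₁ , cos δ − sin φ₁ sin φ₂ ) = atan2(-0.245476, 0.965157) = -0.249057 rad = -14.270°.
Hence λ₂ = -4.374° + -14.270° = -18.644°.

longitude -18.644°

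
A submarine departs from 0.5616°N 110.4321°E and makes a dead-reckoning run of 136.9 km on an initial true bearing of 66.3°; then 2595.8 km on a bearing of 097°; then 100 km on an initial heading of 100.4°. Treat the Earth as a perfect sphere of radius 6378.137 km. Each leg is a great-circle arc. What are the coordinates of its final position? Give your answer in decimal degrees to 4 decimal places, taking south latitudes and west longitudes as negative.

latitude -1.9563°, longitude 135.5889°

Apply the spherical direct solution leg by leg, carrying full precision between legs.
Leg 1: from (0.5616°, 110.4321°), δ = 136.9/6378.137 = 0.021464 rad, θ = 66.3° → φ = 1.0558°, λ = 111.5584°.
Leg 2: from (1.0558°, 111.5584°), δ = 2595.8/6378.137 = 0.406984 rad, θ = 97° → φ = -1.7943°, λ = 134.7049°.
Leg 3: from (-1.7943°, 134.7049°), δ = 100/6378.137 = 0.015679 rad, θ = 100.4° → φ = -1.9563°, λ = 135.5889°.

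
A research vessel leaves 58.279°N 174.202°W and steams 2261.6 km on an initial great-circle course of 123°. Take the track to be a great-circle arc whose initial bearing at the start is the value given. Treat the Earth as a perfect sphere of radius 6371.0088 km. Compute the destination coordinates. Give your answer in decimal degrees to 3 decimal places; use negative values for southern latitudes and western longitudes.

latitude 44.271°, longitude -150.179°

Angular distance δ = d/R = 2261.6 / 6371.0088 = 0.354983 rad.
Converting: φ₁ = 1.017160 rad, θ = 2.146755 rad.
Destination latitude: φ₂ = arcsin( sin φ₁ cos δ + cos φ₁ sin δ cos θ ) = arcsin(0.698052) = 44.271°.
Then Δλ = atan2(0.153266, 0.343876) = 0.419273 rad, from sin θ sin δ cos φ₁ over cos δ − sin φ₁ sin φ₂.
λ₂ = λ₁ + Δλ = -150.179°.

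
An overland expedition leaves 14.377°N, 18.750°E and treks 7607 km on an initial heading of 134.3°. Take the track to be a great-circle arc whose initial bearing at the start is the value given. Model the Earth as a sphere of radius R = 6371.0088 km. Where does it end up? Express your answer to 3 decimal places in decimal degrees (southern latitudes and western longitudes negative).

latitude -32.529°, longitude 70.871°

Central angle δ = d/R = 1.194002 rad.
With φ₁ = 14.377° = 0.250926 rad and θ = 134.3° = 2.343977 rad:
Applying the spherical law of cosines for sides, sin φ₂ = sin φ₁ cos δ + cos φ₁ sin δ cos θ = -0.537723, so φ₂ = -32.529°.
Then Δλ = atan2(0.644645, 0.501458) = 0.909688 rad, from sin θ sin δ cos φ₁ over cos δ − sin φ₁ sin φ₂.
λ₂ = 18.750° + 52.121° = 70.871°.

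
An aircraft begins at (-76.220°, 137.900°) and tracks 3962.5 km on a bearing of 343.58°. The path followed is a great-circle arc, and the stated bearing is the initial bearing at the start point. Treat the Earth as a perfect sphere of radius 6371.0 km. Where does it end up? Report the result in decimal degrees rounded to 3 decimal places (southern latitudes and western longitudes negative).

latitude -41.013°, longitude 125.293°

Angular distance δ = d/R = 3962.5 / 6371 = 0.621959 rad.
Converting: φ₁ = -1.330290 rad, θ = 5.996602 rad.
Applying the spherical law of cosines for sides, sin φ₂ = sin φ₁ cos δ + cos φ₁ sin δ cos θ = -0.656227, so φ₂ = -41.013°.
For the longitude increment, Δλ = atan2( sin θ sin δ cos φ₁, cos δ − sin φ₁ sin φ₂ ) = atan2(-0.039229, 0.175399) = -12.607°.
λ₂ = λ₁ + Δλ = 125.293°.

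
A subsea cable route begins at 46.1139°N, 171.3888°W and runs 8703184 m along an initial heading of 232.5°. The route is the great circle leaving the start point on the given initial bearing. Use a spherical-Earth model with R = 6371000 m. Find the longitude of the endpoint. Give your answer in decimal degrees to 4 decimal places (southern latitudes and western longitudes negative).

longitude 134.9072°

The arc subtends δ = 8703184/6371000 = 1.366062 rad at the centre.
Start latitude φ₁ = 0.804839 rad; initial bearing θ = 4.057891 rad.
Destination latitude: φ₂ = arcsin( sin φ₁ cos δ + cos φ₁ sin δ cos θ ) = arcsin(-0.266669) = -15.4662°.
For the longitude increment, Δλ = atan2( sin θ sin δ cos φ₁, cos δ − sin φ₁ sin φ₂ ) = atan2(-0.538488, 0.395500) = -53.7040°.
λ₂ = -171.3888° + -53.7040° = -225.0928°, normalized to (−180°, 180°] → 134.9072°.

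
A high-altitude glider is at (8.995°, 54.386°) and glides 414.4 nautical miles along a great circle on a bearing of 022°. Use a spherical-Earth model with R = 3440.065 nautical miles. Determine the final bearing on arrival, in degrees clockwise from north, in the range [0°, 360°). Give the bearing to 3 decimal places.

final bearing 22.566°

Angular distance δ = d/R = 414.4 / 3440.065 = 0.120463 rad.
With φ₁ = 8.995° = 0.156992 rad and θ = 22° = 0.383972 rad:
Applying the spherical law of cosines for sides, sin φ₂ = sin φ₁ cos δ + cos φ₁ sin δ cos θ = 0.265266, so φ₂ = 15.383°.
For the longitude increment, Δλ = atan2( sin θ sin δ cos φ₁, cos δ − sin φ₁ sin φ₂ ) = atan2(0.044463, 0.951279) = 2.676°.
λ₂ = λ₁ + Δλ = 57.062°.
The forward bearing on arrival equals the back-azimuth from the destination plus 180°.
Back-azimuth from P₂ (15.383°, 57.062°) to P₁ (8.995°, 54.386°), with Δλ' = λ₁ − λ₂ = -2.676°: atan2( sin Δλ' cos φ₁ , cos φ₂ sin φ₁ − sin φ₂ cos φ₁ cos Δλ' ) = 202.566°.
Final bearing = (202.566° + 180°) mod 360° = 22.566°.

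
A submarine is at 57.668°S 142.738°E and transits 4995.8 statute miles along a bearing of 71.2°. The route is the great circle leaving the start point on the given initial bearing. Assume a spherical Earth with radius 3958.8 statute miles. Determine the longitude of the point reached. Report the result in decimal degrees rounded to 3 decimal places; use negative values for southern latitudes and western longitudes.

δ = 4995.8/3958.8 = 1.261948 rad (72.3043°).
Converting: φ₁ = -1.006496 rad, θ = 1.242674 rad.
sin φ₂ = sin φ₁ cos δ + cos φ₁ sin δ cos θ = (-0.844963)(0.303962) + (0.534824)(0.952684)(0.322266) = -0.092636
φ₂ = asin(-0.092636) = -0.092769 rad = -5.315°.
For the longitude increment, Δλ = atan2( sin θ sin δ cos φ₁, cos δ − sin φ₁ sin φ₂ ) = atan2(0.482336, 0.225688) = 64.925°.
λ₂ = 142.738° + 64.925° = 207.663°, normalized to (−180°, 180°] → -152.337°.

longitude -152.337°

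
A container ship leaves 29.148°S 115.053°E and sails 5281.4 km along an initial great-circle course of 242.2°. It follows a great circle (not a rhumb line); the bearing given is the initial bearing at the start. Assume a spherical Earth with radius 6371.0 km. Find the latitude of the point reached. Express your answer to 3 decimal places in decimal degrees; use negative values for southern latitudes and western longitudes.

Angular distance δ = d/R = 5281.4 / 6371 = 0.828975 rad.
Start latitude φ₁ = -0.508729 rad; initial bearing θ = 4.227187 rad.
Applying the spherical law of cosines for sides, sin φ₂ = sin φ₁ cos δ + cos φ₁ sin δ cos θ = -0.629374, so φ₂ = -39.004°.
Then Δλ = atan2(-0.569563, 0.369084) = -0.995819 rad, from sin θ sin δ cos φ₁ over cos δ − sin φ₁ sin φ₂.
Hence λ₂ = 115.053° + -57.056° = 57.997°.

latitude -39.004°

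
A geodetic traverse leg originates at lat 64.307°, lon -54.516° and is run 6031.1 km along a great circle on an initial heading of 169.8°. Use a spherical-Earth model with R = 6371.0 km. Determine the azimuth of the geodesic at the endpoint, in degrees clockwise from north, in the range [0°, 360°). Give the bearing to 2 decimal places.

final bearing 175.52°

δ = 6031.1/6371 = 0.946649 rad (54.2390°).
Start latitude φ₁ = 1.122369 rad; initial bearing θ = 2.963569 rad.
Destination latitude: φ₂ = arcsin( sin φ₁ cos δ + cos φ₁ sin δ cos θ ) = arcsin(0.180377) = 10.392°.
Δλ = atan2( sin θ sin δ cos φ₁ , cos δ − sin φ₁ sin φ₂ ) = atan2(0.062300, 0.421862) = 0.146619 rad = 8.401°.
λ₂ = -54.516° + 8.401° = -46.115°.
The forward bearing on arrival equals the back-azimuth from the destination plus 180°.
Back-azimuth from P₂ (10.39°, -46.12°) to P₁ (64.31°, -54.52°), with Δλ' = λ₁ − λ₂ = -8.40°: atan2( sin Δλ' cos φ₁ , cos φ₂ sin φ₁ − sin φ₂ cos φ₁ cos Δλ' ) = 355.52°.
Final bearing = (355.52° + 180°) mod 360° = 175.52°.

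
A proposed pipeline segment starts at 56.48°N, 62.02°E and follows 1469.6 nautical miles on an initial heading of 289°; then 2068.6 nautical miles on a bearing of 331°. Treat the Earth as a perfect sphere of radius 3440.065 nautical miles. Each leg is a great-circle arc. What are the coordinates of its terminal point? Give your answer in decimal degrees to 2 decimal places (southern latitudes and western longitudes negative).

latitude 73.88°, longitude -64.07°

Apply the spherical direct solution leg by leg, carrying full precision between legs.
Leg 1: from (56.48°, 62.02°), δ = 1469.6/3440.065 = 0.427201 rad, θ = 289° → φ = 56.43°, λ = 16.90°.
Leg 2: from (56.43°, 16.90°), δ = 2068.6/3440.065 = 0.601326 rad, θ = 331° → φ = 73.88°, λ = -64.07°.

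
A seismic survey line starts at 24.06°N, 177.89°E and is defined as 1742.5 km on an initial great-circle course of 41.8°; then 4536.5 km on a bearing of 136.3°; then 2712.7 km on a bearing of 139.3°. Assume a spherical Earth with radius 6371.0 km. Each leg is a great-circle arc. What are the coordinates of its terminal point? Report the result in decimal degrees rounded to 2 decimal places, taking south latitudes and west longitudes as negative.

latitude -15.48°, longitude -126.28°

Apply the spherical direct solution leg by leg, carrying full precision between legs.
Leg 1: from (24.06°, 177.89°), δ = 1742.5/6371 = 0.273505 rad, θ = 41.8° → φ = 35.20°, λ = -169.38°.
Leg 2: from (35.20°, -169.38°), δ = 4536.5/6371 = 0.712055 rad, θ = 136.3° → φ = 2.89°, λ = -142.51°.
Leg 3: from (2.89°, -142.51°), δ = 2712.7/6371 = 0.425789 rad, θ = 139.3° → φ = -15.48°, λ = -126.28°.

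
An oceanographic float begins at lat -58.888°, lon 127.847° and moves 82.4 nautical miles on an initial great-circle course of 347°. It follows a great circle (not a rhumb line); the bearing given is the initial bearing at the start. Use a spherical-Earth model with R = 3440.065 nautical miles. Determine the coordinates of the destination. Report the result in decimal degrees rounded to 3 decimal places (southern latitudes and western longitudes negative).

latitude -57.549°, longitude 127.272°

The arc subtends δ = 82.4/3440.065 = 0.023953 rad at the centre.
With φ₁ = -58.888° = -1.027789 rad and θ = 347° = 6.056293 rad:
Applying the spherical law of cosines for sides, sin φ₂ = sin φ₁ cos δ + cos φ₁ sin δ cos θ = -0.843855, so φ₂ = -57.549°.
Δλ = atan2( sin θ sin δ cos φ₁ , cos δ − sin φ₁ sin φ₂ ) = atan2(-0.002784, 0.277239) = -0.010041 rad = -0.575°.
λ₂ = 127.847° + -0.575° = 127.272°.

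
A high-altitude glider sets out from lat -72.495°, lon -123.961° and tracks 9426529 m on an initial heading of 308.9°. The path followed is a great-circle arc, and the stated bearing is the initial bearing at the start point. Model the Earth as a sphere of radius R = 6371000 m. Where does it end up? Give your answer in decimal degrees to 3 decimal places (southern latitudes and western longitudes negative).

δ = 9426529/6371000 = 1.479600 rad (84.7748°).
With φ₁ = -72.495° = -1.265276 rad and θ = 308.9° = 5.391322 rad:
Applying the spherical law of cosines for sides, sin φ₂ = sin φ₁ cos δ + cos φ₁ sin δ cos θ = 0.101247, so φ₂ = 5.811°.
Then Δλ = atan2(-0.233114, 0.187628) = -0.893089 rad, from sin θ sin δ cos φ₁ over cos δ − sin φ₁ sin φ₂.
λ₂ = λ₁ + Δλ = -175.131°.

latitude 5.811°, longitude -175.131°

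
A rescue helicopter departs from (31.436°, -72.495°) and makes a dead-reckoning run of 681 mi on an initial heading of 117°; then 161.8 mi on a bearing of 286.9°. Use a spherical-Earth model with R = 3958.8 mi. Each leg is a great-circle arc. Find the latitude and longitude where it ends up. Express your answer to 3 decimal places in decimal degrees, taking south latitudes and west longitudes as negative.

Apply the spherical direct solution leg by leg, carrying full precision between legs.
Leg 1: from (31.436°, -72.495°), δ = 681/3958.8 = 0.172022 rad, θ = 117° → φ = 26.586°, λ = -62.675°.
Leg 2: from (26.586°, -62.675°), δ = 161.8/3958.8 = 0.040871 rad, θ = 286.9° → φ = 27.245°, λ = -65.195°.

latitude 27.245°, longitude -65.195°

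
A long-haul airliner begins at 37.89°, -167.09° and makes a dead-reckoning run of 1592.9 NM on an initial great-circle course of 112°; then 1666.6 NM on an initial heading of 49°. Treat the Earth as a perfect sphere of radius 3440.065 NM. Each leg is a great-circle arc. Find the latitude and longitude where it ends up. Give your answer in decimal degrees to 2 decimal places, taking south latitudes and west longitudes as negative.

Apply the spherical direct solution leg by leg, carrying full precision between legs.
Leg 1: from (37.89°, -167.09°), δ = 1592.9/3440.065 = 0.463044 rad, θ = 112° → φ = 24.67°, λ = -139.98°.
Leg 2: from (24.67°, -139.98°), δ = 1666.6/3440.065 = 0.484468 rad, θ = 49° → φ = 40.32°, λ = -112.52°.

latitude 40.32°, longitude -112.52°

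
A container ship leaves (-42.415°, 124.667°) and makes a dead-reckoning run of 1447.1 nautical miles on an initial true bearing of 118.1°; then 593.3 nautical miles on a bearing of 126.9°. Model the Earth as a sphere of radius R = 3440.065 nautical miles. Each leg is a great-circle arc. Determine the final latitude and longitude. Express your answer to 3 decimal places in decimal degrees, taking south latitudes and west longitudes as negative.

latitude -54.459°, longitude 171.826°

Apply the spherical direct solution leg by leg, carrying full precision between legs.
Leg 1: from (-42.415°, 124.667°), δ = 1447.1/3440.065 = 0.420661 rad, θ = 118.1° → φ = -49.262°, λ = 158.170°.
Leg 2: from (-49.262°, 158.170°), δ = 593.3/3440.065 = 0.172468 rad, θ = 126.9° → φ = -54.459°, λ = 171.826°.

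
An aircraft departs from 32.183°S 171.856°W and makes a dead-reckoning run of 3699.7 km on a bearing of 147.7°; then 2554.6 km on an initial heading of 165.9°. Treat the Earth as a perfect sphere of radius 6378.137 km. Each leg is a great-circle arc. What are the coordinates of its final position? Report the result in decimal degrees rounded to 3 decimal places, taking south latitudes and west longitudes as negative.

Apply the spherical direct solution leg by leg, carrying full precision between legs.
Leg 1: from (-32.183°, -171.856°), δ = 3699.7/6378.137 = 0.580060 rad, θ = 147.7° → φ = -56.886°, λ = -139.438°.
Leg 2: from (-56.886°, -139.438°), δ = 2554.6/6378.137 = 0.400524 rad, θ = 165.9° → φ = -77.928°, λ = -112.427°.

latitude -77.928°, longitude -112.427°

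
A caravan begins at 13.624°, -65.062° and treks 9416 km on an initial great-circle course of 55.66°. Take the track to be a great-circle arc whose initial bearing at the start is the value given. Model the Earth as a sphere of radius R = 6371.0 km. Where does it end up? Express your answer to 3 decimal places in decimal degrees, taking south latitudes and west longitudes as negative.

Central angle δ = d/R = 1.477947 rad.
Converting: φ₁ = 0.237784 rad, θ = 0.971450 rad.
Destination latitude: φ₂ = arcsin( sin φ₁ cos δ + cos φ₁ sin δ cos θ ) = arcsin(0.567708) = 34.591°.
Δλ = atan2( sin θ sin δ cos φ₁ , cos δ − sin φ₁ sin φ₂ ) = atan2(0.799015, -0.041007) = 1.622073 rad = 92.938°.
λ₂ = -65.062° + 92.938° = 27.876°.

latitude 34.591°, longitude 27.876°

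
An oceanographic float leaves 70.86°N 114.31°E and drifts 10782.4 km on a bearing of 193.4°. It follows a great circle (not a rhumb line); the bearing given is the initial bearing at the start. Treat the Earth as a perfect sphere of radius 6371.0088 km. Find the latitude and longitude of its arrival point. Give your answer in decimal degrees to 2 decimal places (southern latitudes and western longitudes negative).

latitude -25.54°, longitude 99.54°

Angular distance δ = d/R = 10782.4 / 6371.0088 = 1.692416 rad.
Converting: φ₁ = 1.236740 rad, θ = 3.375467 rad.
sin φ₂ = sin φ₁ cos δ + cos φ₁ sin δ cos θ = (0.944720)(-0.121321) + (0.327878)(0.992613)(-0.972776) = -0.431209
φ₂ = asin(-0.431209) = -0.445833 rad = -25.54°.
Then Δλ = atan2(-0.075424, 0.286052) = -0.257804 rad, from sin θ sin δ cos φ₁ over cos δ − sin φ₁ sin φ₂.
λ₂ = λ₁ + Δλ = 99.54°.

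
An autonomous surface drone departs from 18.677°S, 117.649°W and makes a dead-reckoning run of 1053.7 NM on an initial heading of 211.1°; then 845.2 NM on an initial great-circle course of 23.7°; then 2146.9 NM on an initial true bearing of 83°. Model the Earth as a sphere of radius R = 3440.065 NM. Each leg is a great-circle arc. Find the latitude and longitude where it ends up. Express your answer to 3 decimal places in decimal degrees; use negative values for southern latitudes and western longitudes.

latitude -12.423°, longitude -85.977°

Apply the spherical direct solution leg by leg, carrying full precision between legs.
Leg 1: from (-18.677°, -117.649°), δ = 1053.7/3440.065 = 0.306302 rad, θ = 211.1° → φ = -33.362°, λ = -128.397°.
Leg 2: from (-33.362°, -128.397°), δ = 845.2/3440.065 = 0.245693 rad, θ = 23.7° → φ = -20.328°, λ = -122.412°.
Leg 3: from (-20.328°, -122.412°), δ = 2146.9/3440.065 = 0.624087 rad, θ = 83° → φ = -12.423°, λ = -85.977°.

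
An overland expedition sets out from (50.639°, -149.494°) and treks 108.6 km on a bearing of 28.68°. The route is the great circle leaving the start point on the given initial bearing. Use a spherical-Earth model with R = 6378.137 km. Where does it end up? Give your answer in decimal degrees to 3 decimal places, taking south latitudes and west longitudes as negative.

δ = 108.6/6378.137 = 0.017027 rad (0.9756°).
Converting: φ₁ = 0.883817 rad, θ = 0.500560 rad.
sin φ₂ = sin φ₁ cos δ + cos φ₁ sin δ cos θ = (0.773165)(0.999855) + (0.634204)(0.017026)(0.877314) = 0.782527
φ₂ = asin(0.782527) = 0.898714 rad = 51.492°.
Then Δλ = atan2(0.005182, 0.394833) = 0.013124 rad, from sin θ sin δ cos φ₁ over cos δ − sin φ₁ sin φ₂.
λ₂ = λ₁ + Δλ = -148.742°.

latitude 51.492°, longitude -148.742°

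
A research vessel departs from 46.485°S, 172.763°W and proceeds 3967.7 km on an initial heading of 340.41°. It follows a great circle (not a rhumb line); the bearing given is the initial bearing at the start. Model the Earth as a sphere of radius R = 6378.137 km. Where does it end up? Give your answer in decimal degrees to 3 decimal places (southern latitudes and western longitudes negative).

latitude -12.201°, longitude 175.706°

Central angle δ = d/R = 0.622078 rad.
Converting: φ₁ = -0.811316 rad, θ = 5.941275 rad.
sin φ₂ = sin φ₁ cos δ + cos φ₁ sin δ cos θ = (-0.725194)(0.812669) + (0.688544)(0.582725)(0.942116) = -0.211336
φ₂ = asin(-0.211336) = -0.212941 rad = -12.201°.
Δλ = atan2( sin θ sin δ cos φ₁ , cos δ − sin φ₁ sin φ₂ ) = atan2(-0.134528, 0.659410) = -0.201251 rad = -11.531°.
λ₂ = -172.763° + -11.531° = -184.294°, normalized to (−180°, 180°] → 175.706°.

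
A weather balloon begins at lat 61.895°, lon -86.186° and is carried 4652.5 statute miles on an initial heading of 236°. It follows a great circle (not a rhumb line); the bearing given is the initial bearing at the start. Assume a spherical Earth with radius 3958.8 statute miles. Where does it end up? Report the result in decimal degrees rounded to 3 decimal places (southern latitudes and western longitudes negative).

Central angle δ = d/R = 1.175230 rad.
Converting: φ₁ = 1.080272 rad, θ = 4.118977 rad.
Applying the spherical law of cosines for sides, sin φ₂ = sin φ₁ cos δ + cos φ₁ sin δ cos θ = 0.096808, so φ₂ = 5.555°.
For the longitude increment, Δλ = atan2( sin θ sin δ cos φ₁, cos δ − sin φ₁ sin φ₂ ) = atan2(-0.360391, 0.299938) = -50.231°.
λ₂ = λ₁ + Δλ = -136.417°.

latitude 5.555°, longitude -136.417°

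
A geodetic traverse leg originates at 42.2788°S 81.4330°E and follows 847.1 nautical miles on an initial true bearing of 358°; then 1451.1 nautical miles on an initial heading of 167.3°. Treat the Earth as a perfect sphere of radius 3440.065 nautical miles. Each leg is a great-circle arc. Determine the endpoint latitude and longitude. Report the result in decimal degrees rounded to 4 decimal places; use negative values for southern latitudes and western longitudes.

Apply the spherical direct solution leg by leg, carrying full precision between legs.
Leg 1: from (-42.2788°, 81.4330°), δ = 847.1/3440.065 = 0.246245 rad, θ = 358° → φ = -28.1771°, λ = 80.8800°.
Leg 2: from (-28.1771°, 80.8800°), δ = 1451.1/3440.065 = 0.421823 rad, θ = 167.3° → φ = -51.5253°, λ = 89.1983°.

latitude -51.5253°, longitude 89.1983°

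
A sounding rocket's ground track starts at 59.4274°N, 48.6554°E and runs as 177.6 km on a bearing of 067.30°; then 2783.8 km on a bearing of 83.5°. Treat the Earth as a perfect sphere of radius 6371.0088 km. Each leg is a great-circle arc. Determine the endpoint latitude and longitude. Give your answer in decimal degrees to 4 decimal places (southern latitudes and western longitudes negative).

latitude 53.9683°, longitude 97.2293°

Apply the spherical direct solution leg by leg, carrying full precision between legs.
Leg 1: from (59.4274°, 48.6554°), δ = 177.6/6371.0088 = 0.027876 rad, θ = 67.3° → φ = 60.0110°, λ = 51.6042°.
Leg 2: from (60.0110°, 51.6042°), δ = 2783.8/6371.0088 = 0.436948 rad, θ = 83.5° → φ = 53.9683°, λ = 97.2293°.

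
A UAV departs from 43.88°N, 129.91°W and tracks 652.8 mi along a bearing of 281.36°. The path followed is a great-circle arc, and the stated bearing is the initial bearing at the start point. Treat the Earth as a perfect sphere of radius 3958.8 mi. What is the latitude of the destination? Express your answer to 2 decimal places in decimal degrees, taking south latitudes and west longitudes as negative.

latitude 45.00°

Angular distance δ = d/R = 652.8 / 3958.8 = 0.164898 rad.
Start latitude φ₁ = 0.765850 rad; initial bearing θ = 4.910658 rad.
Applying the spherical law of cosines for sides, sin φ₂ = sin φ₁ cos δ + cos φ₁ sin δ cos θ = 0.707053, so φ₂ = 45.00°.
Δλ = atan2( sin θ sin δ cos φ₁ , cos δ − sin φ₁ sin φ₂ ) = atan2(-0.116002, 0.496341) = -0.229593 rad = -13.15°.
λ₂ = λ₁ + Δλ = -143.06°.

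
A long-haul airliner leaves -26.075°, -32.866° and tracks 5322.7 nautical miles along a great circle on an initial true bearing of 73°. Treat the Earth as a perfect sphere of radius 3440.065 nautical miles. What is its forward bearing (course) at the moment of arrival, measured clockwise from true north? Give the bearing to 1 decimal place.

final bearing 62.6°

δ = 5322.7/3440.065 = 1.547267 rad (88.6519°).
Converting: φ₁ = -0.455095 rad, θ = 1.274090 rad.
Applying the spherical law of cosines for sides, sin φ₂ = sin φ₁ cos δ + cos φ₁ sin δ cos θ = 0.252200, so φ₂ = 14.608°.
For the longitude increment, Δλ = atan2( sin θ sin δ cos φ₁, cos δ − sin φ₁ sin φ₂ ) = atan2(0.858734, 0.134381) = 81.106°.
Hence λ₂ = -32.866° + 81.106° = 48.240°.
The forward bearing on arrival equals the back-azimuth from the destination plus 180°.
Back-azimuth from P₂ (14.6°, 48.2°) to P₁ (-26.1°, -32.9°), with Δλ' = λ₁ − λ₂ = -81.1°: atan2( sin Δλ' cos φ₁ , cos φ₂ sin φ₁ − sin φ₂ cos φ₁ cos Δλ' ) = 242.6°.
Final bearing = (242.6° + 180°) mod 360° = 62.6°.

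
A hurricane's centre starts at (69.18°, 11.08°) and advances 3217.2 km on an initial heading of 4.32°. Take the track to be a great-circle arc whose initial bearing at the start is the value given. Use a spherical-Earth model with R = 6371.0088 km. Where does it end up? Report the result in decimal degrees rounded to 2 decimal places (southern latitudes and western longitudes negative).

latitude 81.69°, longitude 176.47°

Central angle δ = d/R = 0.504975 rad.
With φ₁ = 69.18° = 1.207419 rad and θ = 4.32° = 0.075398 rad:
Destination latitude: φ₂ = arcsin( sin φ₁ cos δ + cos φ₁ sin δ cos θ ) = arcsin(0.989503) = 81.69°.
Δλ = atan2( sin θ sin δ cos φ₁ , cos δ − sin φ₁ sin φ₂ ) = atan2(0.012953, -0.049704) = 2.886665 rad = 165.39°.
λ₂ = 11.08° + 165.39° = 176.47°.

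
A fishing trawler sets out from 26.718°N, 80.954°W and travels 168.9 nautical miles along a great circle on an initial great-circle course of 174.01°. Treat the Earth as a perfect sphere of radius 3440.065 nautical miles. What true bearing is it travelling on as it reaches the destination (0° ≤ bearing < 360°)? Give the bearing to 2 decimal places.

final bearing 174.15°

The arc subtends δ = 168.9/3440.065 = 0.049098 rad at the centre.
Converting: φ₁ = 0.466317 rad, θ = 3.037047 rad.
sin φ₂ = sin φ₁ cos δ + cos φ₁ sin δ cos θ = (0.449600)(0.998795) + (0.893230)(0.049078)(-0.994540) = 0.405459
φ₂ = asin(0.405459) = 0.417481 rad = 23.920°.
Δλ = atan2( sin θ sin δ cos φ₁ , cos δ − sin φ₁ sin φ₂ ) = atan2(0.004575, 0.816501) = 0.005603 rad = 0.321°.
Hence λ₂ = -80.954° + 0.321° = -80.633°.
The forward bearing on arrival equals the back-azimuth from the destination plus 180°.
Back-azimuth from P₂ (23.92°, -80.63°) to P₁ (26.72°, -80.95°), with Δλ' = λ₁ − λ₂ = -0.32°: atan2( sin Δλ' cos φ₁ , cos φ₂ sin φ₁ − sin φ₂ cos φ₁ cos Δλ' ) = 354.15°.
Final bearing = (354.15° + 180°) mod 360° = 174.15°.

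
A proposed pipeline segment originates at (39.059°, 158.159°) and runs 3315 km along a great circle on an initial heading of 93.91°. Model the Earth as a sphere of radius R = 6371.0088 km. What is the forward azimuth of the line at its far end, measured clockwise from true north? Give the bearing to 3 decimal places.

Central angle δ = d/R = 0.520326 rad.
Start latitude φ₁ = 0.681708 rad; initial bearing θ = 1.639039 rad.
sin φ₂ = sin φ₁ cos δ + cos φ₁ sin δ cos θ = (0.630120)(0.867657) + (0.776498)(0.497163)(-0.068189) = 0.520404
φ₂ = asin(0.520404) = 0.547324 rad = 31.359°.
Δλ = atan2( sin θ sin δ cos φ₁ , cos δ − sin φ₁ sin φ₂ ) = atan2(0.385147, 0.539740) = 0.619781 rad = 35.511°.
λ₂ = 158.159° + 35.511° = 193.670°, normalized to (−180°, 180°] → -166.330°.
The forward bearing on arrival equals the back-azimuth from the destination plus 180°.
Back-azimuth from P₂ (31.359°, -166.330°) to P₁ (39.059°, 158.159°), with Δλ' = λ₁ − λ₂ = 324.489°: atan2( sin Δλ' cos φ₁ , cos φ₂ sin φ₁ − sin φ₂ cos φ₁ cos Δλ' ) = 294.877°.
Final bearing = (294.877° + 180°) mod 360° = 114.877°.

final bearing 114.877°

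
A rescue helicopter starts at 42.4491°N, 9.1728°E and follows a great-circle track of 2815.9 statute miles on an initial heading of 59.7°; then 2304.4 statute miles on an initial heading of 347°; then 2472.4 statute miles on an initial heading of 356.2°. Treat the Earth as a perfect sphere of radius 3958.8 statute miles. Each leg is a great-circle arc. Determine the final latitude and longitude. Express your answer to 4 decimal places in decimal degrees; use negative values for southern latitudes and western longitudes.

latitude 65.1406°, longitude -146.9785°

Apply the spherical direct solution leg by leg, carrying full precision between legs.
Leg 1: from (42.4491°, 9.1728°), δ = 2815.9/3958.8 = 0.711301 rad, θ = 59.7° → φ = 48.9645°, λ = 68.3239°.
Leg 2: from (48.9645°, 68.3239°), δ = 2304.4/3958.8 = 0.582096 rad, θ = 347° → φ = 79.0430°, λ = 27.7325°.
Leg 3: from (79.0430°, 27.7325°), δ = 2472.4/3958.8 = 0.624533 rad, θ = 356.2° → φ = 65.1406°, λ = -146.9785°.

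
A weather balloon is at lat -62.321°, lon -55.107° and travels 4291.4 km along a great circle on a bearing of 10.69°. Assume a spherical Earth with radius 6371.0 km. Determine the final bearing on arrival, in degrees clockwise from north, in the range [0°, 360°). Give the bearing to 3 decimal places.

final bearing 5.414°

δ = 4291.4/6371 = 0.673583 rad (38.5935°).
With φ₁ = -62.321° = -1.087707 rad and θ = 10.69° = 0.186576 rad:
Destination latitude: φ₂ = arcsin( sin φ₁ cos δ + cos φ₁ sin δ cos θ ) = arcsin(-0.407416) = -24.043°.
Then Δλ = atan2(0.053749, 0.420798) = 0.127044 rad, from sin θ sin δ cos φ₁ over cos δ − sin φ₁ sin φ₂.
λ₂ = -55.107° + 7.279° = -47.828°.
The forward bearing on arrival equals the back-azimuth from the destination plus 180°.
Back-azimuth from P₂ (-24.043°, -47.828°) to P₁ (-62.321°, -55.107°), with Δλ' = λ₁ − λ₂ = -7.279°: atan2( sin Δλ' cos φ₁ , cos φ₂ sin φ₁ − sin φ₂ cos φ₁ cos Δλ' ) = 185.414°.
Final bearing = (185.414° + 180°) mod 360° = 5.414°.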